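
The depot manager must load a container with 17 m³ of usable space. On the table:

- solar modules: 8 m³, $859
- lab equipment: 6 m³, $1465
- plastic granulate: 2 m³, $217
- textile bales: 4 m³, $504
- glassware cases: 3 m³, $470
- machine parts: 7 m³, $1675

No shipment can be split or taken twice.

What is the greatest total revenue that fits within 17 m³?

3644

Filling by ratio: lab equipment + glassware cases + machine parts for 3610, with 1 m³ left unused.
Dropping glassware cases frees 3 m³; slotting in textile bales (4 m³) lifts the total to 3644 at 17 m³.
The closest alternative, lab equipment + glassware cases + machine parts, reaches only 3610.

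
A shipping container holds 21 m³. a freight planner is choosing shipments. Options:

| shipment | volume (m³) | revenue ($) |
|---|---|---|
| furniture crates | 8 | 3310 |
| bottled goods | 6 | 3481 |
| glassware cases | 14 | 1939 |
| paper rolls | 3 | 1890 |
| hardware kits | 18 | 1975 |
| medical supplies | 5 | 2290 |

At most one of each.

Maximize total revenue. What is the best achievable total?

9081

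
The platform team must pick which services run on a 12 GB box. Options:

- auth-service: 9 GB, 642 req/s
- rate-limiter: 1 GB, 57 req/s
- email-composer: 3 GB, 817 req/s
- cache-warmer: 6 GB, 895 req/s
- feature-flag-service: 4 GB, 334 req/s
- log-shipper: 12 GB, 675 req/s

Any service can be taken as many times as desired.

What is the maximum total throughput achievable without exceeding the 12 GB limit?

3268

Best packing: 4×email-composer — 12 GB, 3268 total.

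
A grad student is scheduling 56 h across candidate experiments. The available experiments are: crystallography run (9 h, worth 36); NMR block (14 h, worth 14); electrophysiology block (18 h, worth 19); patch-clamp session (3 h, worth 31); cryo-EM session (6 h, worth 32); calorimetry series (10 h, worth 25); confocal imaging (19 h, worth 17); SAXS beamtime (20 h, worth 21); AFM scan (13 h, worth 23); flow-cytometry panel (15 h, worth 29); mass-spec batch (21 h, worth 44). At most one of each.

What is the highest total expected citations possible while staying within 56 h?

176

A density-first pass picks crystallography run + patch-clamp session + cryo-EM session + calorimetry series + mass-spec batch — 168 at 49 h.
The 21 h tied up in mass-spec batch is better spent on AFM scan + flow-cytometry panel — total rises to 176 (56 h).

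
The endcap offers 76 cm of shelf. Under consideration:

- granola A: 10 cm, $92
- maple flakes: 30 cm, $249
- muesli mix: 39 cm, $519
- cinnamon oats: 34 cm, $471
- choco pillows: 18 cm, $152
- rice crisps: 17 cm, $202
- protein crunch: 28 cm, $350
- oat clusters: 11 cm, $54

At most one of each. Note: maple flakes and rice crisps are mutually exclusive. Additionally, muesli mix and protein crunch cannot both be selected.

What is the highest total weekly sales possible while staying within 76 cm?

990

By weekly sales per cm: cinnamon oats 13.85, muesli mix 13.31, protein crunch 12.50, rice crisps 11.88 lead.
Best packing: muesli mix + cinnamon oats — 73 cm, 990 total.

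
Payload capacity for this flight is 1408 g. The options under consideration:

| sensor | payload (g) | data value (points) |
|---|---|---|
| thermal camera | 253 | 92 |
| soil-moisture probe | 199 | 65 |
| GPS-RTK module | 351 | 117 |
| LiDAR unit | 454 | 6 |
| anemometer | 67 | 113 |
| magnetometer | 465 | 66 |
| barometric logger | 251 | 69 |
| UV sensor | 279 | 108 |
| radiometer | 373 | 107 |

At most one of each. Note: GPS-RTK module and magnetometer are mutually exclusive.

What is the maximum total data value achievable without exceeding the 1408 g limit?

564

Best packing: thermal camera + soil-moisture probe + GPS-RTK module + anemometer + barometric logger + UV sensor — 1400 g, 564 total.
Next best is thermal camera + GPS-RTK module + anemometer + UV sensor + radiometer at 537 (1323 g) — short by 27.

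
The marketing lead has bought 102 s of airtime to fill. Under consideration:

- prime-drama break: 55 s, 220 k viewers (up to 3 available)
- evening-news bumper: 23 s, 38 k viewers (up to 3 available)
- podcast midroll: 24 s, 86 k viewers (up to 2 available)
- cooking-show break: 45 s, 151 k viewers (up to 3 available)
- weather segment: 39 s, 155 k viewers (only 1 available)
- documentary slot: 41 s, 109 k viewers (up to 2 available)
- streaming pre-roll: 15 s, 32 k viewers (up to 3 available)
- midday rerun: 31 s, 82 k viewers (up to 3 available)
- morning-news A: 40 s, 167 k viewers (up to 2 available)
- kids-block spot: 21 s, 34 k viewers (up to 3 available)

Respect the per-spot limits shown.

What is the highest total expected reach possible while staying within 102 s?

387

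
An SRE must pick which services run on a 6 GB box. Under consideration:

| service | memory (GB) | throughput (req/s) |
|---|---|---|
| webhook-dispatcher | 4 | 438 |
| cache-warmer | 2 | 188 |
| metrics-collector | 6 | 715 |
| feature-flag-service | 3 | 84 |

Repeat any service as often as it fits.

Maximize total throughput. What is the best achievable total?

715

By throughput per GB: metrics-collector 119.17, webhook-dispatcher 109.50, cache-warmer 94.00 lead.
The ratio ordering already packs tightly: metrics-collector, 6 GB, 715.
Nothing else within 6 GB beats 715.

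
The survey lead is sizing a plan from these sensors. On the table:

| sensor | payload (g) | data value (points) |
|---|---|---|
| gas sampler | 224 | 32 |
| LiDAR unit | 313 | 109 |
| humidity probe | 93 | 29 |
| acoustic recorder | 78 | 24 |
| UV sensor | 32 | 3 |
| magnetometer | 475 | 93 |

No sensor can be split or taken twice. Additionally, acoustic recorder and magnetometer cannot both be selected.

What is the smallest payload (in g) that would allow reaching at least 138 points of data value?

Need the lightest bundle worth ≥ 138.
Taking LiDAR unit + humidity probe gives 138 (≥ 138) for 406 g.
Below 406 g the best achievable stays under 138.

406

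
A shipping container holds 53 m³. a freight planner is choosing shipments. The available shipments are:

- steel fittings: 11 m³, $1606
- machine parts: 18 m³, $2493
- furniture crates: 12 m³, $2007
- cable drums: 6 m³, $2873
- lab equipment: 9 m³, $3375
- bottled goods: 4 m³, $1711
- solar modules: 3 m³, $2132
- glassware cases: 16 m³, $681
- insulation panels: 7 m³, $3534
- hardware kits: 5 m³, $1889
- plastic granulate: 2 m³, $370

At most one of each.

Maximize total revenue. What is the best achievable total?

18007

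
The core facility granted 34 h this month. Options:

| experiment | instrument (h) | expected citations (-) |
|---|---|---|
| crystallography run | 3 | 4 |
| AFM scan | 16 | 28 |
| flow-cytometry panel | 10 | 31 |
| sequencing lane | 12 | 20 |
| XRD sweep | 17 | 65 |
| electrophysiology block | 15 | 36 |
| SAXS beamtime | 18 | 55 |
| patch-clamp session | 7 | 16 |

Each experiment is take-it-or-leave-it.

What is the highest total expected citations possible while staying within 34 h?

112

The ratio ordering already packs tightly: flow-cytometry panel + XRD sweep + patch-clamp session, 34 h, 112.
Every other selection either busts 34 h or fails to beat 112.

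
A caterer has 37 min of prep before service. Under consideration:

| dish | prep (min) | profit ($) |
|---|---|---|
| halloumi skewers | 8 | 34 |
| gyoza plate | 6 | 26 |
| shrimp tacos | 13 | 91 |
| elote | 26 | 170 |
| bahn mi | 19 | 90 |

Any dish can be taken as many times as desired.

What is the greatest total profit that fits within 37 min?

Filling by ratio: gyoza plate + 2×shrimp tacos for 208, with 5 min left unused.
Replace gyoza plate with halloumi skewers: the trade gains 8 net, giving 216 at 34 min.
Every other selection either busts 37 min or fails to beat 216.

216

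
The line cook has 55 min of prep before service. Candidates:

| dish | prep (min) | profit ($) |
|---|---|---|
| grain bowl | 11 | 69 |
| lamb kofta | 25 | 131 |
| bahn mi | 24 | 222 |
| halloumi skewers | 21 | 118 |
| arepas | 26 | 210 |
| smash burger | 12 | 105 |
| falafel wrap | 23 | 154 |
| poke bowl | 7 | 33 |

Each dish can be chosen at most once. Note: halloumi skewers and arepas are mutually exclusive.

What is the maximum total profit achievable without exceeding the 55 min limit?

Density check — bahn mi 9.25, smash burger 8.75, arepas 8.08, falafel wrap 6.70 are the best per min.
Taking the top-ratio dishes first gives grain bowl + bahn mi + smash burger + poke bowl for 429 (54 min).
The 30 min tied up in grain bowl and smash burger and poke bowl is better spent on arepas — total rises to 432 (50 min).
Every other selection either busts 55 min or breaks a pairing rule or fails to beat 432.

432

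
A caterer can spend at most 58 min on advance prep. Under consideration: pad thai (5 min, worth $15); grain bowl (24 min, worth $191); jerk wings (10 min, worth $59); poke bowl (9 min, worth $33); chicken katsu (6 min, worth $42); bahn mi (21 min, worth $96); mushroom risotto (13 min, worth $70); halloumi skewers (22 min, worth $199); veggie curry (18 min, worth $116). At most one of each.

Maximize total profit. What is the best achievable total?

449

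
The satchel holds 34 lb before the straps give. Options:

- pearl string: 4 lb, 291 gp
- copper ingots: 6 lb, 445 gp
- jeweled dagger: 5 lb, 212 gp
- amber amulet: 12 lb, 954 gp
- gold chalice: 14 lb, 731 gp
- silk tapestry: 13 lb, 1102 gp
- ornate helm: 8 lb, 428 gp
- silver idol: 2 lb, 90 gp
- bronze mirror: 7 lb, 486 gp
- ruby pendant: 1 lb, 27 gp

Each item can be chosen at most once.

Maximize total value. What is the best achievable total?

2632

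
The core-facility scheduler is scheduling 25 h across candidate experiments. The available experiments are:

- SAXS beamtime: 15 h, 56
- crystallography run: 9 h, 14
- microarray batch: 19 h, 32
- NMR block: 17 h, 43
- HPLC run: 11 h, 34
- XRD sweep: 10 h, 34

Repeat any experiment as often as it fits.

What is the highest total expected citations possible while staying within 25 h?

90

The ratio ordering already packs tightly: SAXS beamtime + XRD sweep, 25 h, 90.
That's the maximum — no swap from here does better than 90.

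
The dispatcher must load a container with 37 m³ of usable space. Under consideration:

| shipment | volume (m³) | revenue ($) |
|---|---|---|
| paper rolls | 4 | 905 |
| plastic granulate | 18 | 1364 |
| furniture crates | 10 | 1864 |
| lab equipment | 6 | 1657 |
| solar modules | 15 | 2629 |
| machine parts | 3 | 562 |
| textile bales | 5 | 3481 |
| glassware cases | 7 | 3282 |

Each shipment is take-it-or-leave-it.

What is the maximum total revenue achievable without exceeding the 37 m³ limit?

Filling by ratio: paper rolls + furniture crates + lab equipment + machine parts + textile bales + glassware cases for 11751, with 2 m³ left unused.
Dropping furniture crates and machine parts frees 13 m³; slotting in solar modules (15 m³) lifts the total to 11954 at 37 m³.
An exhaustive check of the 256 subsets confirms 11954.

11954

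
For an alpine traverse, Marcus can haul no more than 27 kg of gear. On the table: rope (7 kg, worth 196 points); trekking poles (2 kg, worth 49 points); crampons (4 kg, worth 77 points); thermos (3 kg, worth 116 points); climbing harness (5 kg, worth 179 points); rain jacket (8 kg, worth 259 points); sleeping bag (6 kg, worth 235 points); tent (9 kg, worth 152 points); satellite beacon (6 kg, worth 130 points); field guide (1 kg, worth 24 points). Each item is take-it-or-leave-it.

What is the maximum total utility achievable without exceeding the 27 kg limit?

893

Ranking by ratio (utility/kg): sleeping bag 39.17, thermos 38.67, climbing harness 35.80, rain jacket 32.38.
Greedy by ratio would take trekking poles + thermos + climbing harness + rain jacket + sleeping bag + field guide: 25 kg used, total 862.
The 5 kg tied up in trekking poles and thermos is better spent on rope — total rises to 893 (27 kg).
The closest alternative, crampons + thermos + climbing harness + rain jacket + sleeping bag + field guide, reaches only 890.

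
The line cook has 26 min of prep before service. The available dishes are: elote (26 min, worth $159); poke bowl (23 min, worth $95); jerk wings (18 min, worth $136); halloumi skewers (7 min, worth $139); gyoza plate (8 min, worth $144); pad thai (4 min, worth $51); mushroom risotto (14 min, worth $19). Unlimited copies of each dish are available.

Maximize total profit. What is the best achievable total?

A density-first pass picks 3×halloumi skewers + pad thai — 468 at 25 min.
Dropping halloumi skewers frees 7 min; slotting in gyoza plate (8 min) lifts the total to 473 at 26 min.
No other feasible combination exceeds 473.

473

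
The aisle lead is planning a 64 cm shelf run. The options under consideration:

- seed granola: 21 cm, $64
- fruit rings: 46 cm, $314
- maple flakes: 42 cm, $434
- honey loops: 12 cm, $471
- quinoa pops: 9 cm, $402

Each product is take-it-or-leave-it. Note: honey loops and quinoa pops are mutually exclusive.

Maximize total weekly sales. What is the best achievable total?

905

Taking maple flakes + honey loops: 54 cm used, 905 in weekly sales.
Runner-up maple flakes + quinoa pops tops out at 836.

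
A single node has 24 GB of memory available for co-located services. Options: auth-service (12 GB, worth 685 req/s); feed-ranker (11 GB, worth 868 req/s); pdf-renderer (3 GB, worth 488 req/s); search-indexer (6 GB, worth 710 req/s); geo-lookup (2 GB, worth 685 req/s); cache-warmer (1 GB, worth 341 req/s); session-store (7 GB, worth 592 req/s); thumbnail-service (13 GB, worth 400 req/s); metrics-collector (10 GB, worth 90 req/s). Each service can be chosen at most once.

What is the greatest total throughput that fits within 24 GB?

Greedy by ratio would take pdf-renderer + search-indexer + geo-lookup + cache-warmer + session-store: 19 GB used, total 2816.
Dropping session-store frees 7 GB; slotting in feed-ranker (11 GB) lifts the total to 3092 at 23 GB.
Next best is feed-ranker + pdf-renderer + geo-lookup + cache-warmer + session-store at 2974 (24 GB) — short by 118.

3092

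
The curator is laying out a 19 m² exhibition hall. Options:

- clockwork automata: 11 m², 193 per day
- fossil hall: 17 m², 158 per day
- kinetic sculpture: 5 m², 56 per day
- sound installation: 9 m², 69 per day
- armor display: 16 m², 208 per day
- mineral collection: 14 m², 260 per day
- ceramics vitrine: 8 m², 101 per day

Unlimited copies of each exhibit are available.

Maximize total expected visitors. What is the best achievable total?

Ranking by ratio (expected visitors/m²): mineral collection 18.57, clockwork automata 17.55, armor display 13.00.
Kinetic sculpture + mineral collection uses 19 of the 19 m² and totals 316.
No other feasible combination exceeds 316.

316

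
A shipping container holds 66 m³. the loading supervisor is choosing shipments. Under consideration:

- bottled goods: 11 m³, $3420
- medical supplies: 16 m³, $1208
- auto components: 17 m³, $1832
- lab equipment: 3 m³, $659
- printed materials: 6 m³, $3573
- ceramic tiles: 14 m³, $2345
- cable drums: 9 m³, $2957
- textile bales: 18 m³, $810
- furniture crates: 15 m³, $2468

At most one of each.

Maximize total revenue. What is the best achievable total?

Density check — printed materials 595.50, cable drums 328.56, bottled goods 310.91 are the best per m³.
Bottled goods + lab equipment + printed materials + ceramic tiles + cable drums + furniture crates uses 58 of the 66 m³ and totals 15422.
Next best is bottled goods + auto components + lab equipment + printed materials + cable drums + furniture crates at 14909 (61 m³) — short by 513.

15422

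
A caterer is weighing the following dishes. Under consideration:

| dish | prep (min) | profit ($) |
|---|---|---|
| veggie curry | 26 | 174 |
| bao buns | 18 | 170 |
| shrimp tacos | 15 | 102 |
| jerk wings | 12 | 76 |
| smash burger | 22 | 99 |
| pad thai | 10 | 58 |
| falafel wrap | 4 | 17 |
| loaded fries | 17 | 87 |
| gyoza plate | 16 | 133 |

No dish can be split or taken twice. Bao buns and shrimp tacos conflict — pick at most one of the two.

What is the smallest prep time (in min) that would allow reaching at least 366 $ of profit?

46

Need the lightest bundle worth ≥ 366.
Taking bao buns + jerk wings + gyoza plate gives 379 (≥ 366) for 46 min.
Any bundle with less than 46 min falls short of 366.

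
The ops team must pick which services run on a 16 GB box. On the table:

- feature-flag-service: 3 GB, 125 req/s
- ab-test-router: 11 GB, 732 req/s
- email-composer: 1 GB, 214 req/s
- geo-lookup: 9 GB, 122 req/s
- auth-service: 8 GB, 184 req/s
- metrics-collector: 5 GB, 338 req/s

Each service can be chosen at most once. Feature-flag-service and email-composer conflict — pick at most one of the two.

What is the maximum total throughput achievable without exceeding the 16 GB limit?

1070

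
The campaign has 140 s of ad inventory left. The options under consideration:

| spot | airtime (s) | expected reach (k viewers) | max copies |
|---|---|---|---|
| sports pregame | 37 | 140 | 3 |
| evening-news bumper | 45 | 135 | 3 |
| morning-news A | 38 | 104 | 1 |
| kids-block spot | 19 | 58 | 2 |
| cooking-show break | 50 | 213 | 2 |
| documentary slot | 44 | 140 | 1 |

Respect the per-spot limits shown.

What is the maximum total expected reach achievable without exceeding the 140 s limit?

566

Taking sports pregame + 2×cooking-show break: 137 s used, 566 in expected reach.
No other feasible combination exceeds 566.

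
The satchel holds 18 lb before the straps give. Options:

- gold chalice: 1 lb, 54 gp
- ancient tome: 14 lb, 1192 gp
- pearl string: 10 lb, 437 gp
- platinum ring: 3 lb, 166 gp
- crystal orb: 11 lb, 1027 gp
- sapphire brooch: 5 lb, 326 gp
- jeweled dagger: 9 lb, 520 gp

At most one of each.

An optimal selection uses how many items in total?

3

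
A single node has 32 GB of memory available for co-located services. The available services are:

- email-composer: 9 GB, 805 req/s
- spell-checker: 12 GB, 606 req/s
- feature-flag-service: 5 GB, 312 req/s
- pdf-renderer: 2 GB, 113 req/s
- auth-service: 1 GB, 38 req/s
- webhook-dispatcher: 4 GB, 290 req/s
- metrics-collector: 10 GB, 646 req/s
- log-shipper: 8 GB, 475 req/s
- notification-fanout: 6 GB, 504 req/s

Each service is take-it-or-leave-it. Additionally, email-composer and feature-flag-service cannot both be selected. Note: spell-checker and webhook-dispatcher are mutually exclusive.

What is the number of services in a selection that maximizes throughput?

The maximum throughput within 32 GB is 2396.
For example email-composer + pdf-renderer + auth-service + webhook-dispatcher + metrics-collector + notification-fanout achieves it, using 32 GB.
Any selection reaching 2396 contains exactly 6 services.

6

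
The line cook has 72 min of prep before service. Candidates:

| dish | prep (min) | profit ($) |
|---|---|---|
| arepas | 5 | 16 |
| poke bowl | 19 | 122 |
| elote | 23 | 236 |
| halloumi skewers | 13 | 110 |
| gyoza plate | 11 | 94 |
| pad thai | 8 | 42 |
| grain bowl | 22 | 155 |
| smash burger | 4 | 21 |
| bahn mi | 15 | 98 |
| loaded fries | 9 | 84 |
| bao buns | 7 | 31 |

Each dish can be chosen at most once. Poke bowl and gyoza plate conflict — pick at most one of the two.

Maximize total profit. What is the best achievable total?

Elote + halloumi skewers + gyoza plate + bahn mi + loaded fries uses 71 of the 72 min and totals 622.

622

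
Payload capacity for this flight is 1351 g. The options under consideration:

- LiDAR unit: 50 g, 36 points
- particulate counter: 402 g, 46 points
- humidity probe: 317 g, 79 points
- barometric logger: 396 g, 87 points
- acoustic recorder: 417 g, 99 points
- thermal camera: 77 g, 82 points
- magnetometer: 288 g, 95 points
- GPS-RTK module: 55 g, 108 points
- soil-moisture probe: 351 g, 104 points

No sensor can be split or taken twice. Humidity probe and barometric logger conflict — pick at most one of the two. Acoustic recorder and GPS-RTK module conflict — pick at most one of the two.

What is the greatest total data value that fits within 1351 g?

512

Filling by ratio: LiDAR unit + humidity probe + thermal camera + magnetometer + GPS-RTK module + soil-moisture probe for 504, with 213 g left unused.
Dropping humidity probe frees 317 g; slotting in barometric logger (396 g) lifts the total to 512 at 1217 g.
Every other selection either busts 1351 g or breaks a pairing rule or fails to beat 512.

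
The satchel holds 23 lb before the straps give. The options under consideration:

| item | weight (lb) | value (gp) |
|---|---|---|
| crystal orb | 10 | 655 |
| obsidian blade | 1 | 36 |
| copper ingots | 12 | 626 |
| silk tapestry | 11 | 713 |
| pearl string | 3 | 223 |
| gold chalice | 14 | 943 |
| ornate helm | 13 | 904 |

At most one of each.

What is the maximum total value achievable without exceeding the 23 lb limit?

Greedy by ratio would take obsidian blade + pearl string + ornate helm: 17 lb used, total 1163.
Dropping obsidian blade and pearl string frees 4 lb; slotting in crystal orb (10 lb) lifts the total to 1559 at 23 lb.
An exhaustive check of the 128 subsets confirms 1559.

1559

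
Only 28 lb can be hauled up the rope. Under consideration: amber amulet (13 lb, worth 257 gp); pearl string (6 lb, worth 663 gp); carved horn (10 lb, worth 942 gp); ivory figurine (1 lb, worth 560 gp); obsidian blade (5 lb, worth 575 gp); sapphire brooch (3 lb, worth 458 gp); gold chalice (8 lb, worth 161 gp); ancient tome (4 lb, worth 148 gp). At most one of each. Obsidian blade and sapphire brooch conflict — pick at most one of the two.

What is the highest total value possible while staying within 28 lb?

Taking pearl string + carved horn + ivory figurine + obsidian blade + ancient tome: 26 lb used, 2888 in value.
The closest alternative, pearl string + carved horn + ivory figurine + sapphire brooch + gold chalice, reaches only 2784.

2888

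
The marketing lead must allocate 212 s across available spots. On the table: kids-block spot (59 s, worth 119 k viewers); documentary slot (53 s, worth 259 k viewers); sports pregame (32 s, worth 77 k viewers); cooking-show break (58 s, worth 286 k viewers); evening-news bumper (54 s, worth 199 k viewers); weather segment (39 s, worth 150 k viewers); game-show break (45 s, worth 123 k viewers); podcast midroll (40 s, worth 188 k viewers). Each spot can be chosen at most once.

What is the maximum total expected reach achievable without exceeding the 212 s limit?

By expected reach per s: cooking-show break 4.93, documentary slot 4.89, podcast midroll 4.70 lead.
A density-first pass picks documentary slot + cooking-show break + weather segment + podcast midroll — 883 at 190 s.
Dropping weather segment frees 39 s; slotting in evening-news bumper (54 s) lifts the total to 932 at 205 s.
No other feasible combination exceeds 932.

932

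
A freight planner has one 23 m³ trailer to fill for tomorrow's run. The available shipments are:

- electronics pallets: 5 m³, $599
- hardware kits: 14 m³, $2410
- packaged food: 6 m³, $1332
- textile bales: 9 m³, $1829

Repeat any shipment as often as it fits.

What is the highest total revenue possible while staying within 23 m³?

4595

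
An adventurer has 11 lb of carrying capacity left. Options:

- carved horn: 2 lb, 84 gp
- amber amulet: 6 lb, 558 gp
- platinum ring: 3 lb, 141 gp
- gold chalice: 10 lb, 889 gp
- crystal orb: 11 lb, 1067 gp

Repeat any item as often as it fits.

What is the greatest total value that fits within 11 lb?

Taking crystal orb: 11 lb used, 1067 in value.
Every other selection either busts 11 lb or fails to beat 1067.

1067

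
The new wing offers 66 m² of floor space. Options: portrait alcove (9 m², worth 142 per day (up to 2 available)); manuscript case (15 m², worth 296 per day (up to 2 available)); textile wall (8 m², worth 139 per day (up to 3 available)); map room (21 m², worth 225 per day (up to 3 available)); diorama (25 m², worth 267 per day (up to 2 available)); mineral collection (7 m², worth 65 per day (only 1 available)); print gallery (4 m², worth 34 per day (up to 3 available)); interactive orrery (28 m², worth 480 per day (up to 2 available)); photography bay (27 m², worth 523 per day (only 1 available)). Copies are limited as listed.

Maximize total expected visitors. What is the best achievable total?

The ratio heuristic lands on 2×manuscript case + textile wall + photography bay (1254) but leaves 1 m² idle.
The 8 m² tied up in textile wall is better spent on portrait alcove — total rises to 1257 (66 m²).
Nothing else within 66 m² beats 1257.

1257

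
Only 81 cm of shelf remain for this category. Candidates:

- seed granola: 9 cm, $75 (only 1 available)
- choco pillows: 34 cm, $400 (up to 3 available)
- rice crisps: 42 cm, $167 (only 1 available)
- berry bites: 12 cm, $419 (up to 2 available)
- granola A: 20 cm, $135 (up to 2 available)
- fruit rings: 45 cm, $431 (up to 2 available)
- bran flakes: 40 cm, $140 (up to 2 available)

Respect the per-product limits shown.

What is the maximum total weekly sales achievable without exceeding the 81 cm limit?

1373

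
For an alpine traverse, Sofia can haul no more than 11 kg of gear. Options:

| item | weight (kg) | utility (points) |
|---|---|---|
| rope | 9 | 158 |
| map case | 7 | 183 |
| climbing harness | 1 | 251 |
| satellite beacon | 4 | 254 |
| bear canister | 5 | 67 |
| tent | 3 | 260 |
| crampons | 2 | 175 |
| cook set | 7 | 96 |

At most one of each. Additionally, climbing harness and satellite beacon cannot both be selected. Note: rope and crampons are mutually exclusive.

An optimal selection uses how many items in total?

4

The maximum utility within 11 kg is 753.
For example climbing harness + bear canister + tent + crampons achieves it, using 11 kg.
Any selection reaching 753 contains exactly 4 items.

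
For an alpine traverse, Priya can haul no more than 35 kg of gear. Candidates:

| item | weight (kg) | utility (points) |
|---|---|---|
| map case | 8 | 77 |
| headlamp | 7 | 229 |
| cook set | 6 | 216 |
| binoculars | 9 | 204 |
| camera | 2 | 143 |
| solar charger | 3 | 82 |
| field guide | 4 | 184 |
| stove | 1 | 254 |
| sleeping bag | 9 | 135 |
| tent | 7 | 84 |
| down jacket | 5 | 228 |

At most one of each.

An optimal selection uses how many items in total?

The maximum utility within 35 kg is 1458.
headlamp + cook set + binoculars + camera + field guide + stove + down jacket hits 1458 at 34 kg.
All optima have 7 items.

7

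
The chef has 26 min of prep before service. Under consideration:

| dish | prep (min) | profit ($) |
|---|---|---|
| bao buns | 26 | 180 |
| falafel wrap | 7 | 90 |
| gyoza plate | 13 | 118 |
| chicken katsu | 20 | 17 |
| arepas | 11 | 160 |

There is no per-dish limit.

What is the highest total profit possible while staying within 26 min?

Taking the top-ratio dishes first gives 2×arepas for 320 (22 min).
The 11 min tied up in arepas is better spent on 2×falafel wrap — total rises to 340 (25 min).
Every other selection either busts 26 min or fails to beat 340.

340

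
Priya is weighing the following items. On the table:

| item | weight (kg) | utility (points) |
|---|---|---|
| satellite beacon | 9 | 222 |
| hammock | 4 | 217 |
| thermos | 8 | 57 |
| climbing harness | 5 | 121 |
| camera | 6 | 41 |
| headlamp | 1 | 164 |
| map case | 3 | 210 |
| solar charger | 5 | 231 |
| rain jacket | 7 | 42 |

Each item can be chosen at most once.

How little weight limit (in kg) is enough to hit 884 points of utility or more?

18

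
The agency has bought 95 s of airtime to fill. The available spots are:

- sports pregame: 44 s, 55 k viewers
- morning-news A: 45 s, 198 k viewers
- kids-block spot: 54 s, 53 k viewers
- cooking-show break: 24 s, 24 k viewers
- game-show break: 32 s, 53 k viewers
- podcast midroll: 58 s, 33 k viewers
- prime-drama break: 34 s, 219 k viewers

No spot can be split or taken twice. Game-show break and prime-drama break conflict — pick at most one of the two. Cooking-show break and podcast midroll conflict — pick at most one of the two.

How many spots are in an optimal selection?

Best achievable expected reach is 417.
One optimal bundle: morning-news A + prime-drama break (79 s).
Every optimal selection uses 2 spots.

2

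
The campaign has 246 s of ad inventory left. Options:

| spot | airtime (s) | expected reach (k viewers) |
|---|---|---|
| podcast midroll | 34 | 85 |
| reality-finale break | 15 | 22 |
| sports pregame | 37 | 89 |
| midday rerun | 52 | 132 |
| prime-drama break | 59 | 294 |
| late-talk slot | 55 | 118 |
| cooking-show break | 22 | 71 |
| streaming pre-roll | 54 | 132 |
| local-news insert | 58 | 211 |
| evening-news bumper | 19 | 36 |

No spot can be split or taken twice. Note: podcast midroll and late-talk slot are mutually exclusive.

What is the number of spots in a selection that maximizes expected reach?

5

The maximum expected reach within 246 s is 840.
One optimal bundle: midday rerun + prime-drama break + cooking-show break + streaming pre-roll + local-news insert (245 s).
Any selection reaching 840 contains exactly 5 spots.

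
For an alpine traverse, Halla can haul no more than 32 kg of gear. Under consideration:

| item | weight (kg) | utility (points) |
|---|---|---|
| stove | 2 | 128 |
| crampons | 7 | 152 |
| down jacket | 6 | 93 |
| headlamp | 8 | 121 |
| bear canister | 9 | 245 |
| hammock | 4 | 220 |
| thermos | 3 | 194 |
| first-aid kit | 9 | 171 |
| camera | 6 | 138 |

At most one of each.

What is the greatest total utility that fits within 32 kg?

1077

Ranking by ratio (utility/kg): thermos 64.67, stove 64.00, hammock 55.00.
Taking stove + crampons + bear canister + hammock + thermos + camera: 31 kg used, 1077 in utility.
Every other selection either busts 32 kg or fails to beat 1077.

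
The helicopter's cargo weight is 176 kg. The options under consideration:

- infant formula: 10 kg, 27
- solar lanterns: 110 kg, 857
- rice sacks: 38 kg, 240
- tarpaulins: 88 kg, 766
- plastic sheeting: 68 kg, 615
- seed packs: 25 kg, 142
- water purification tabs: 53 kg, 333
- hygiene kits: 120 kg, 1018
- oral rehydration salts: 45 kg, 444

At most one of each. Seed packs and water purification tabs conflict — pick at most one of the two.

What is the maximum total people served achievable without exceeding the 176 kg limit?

1489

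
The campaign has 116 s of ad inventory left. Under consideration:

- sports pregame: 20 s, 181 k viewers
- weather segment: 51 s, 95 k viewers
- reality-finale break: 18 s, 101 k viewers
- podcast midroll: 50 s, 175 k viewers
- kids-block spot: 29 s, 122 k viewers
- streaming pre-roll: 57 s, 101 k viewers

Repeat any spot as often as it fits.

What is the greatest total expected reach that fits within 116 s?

926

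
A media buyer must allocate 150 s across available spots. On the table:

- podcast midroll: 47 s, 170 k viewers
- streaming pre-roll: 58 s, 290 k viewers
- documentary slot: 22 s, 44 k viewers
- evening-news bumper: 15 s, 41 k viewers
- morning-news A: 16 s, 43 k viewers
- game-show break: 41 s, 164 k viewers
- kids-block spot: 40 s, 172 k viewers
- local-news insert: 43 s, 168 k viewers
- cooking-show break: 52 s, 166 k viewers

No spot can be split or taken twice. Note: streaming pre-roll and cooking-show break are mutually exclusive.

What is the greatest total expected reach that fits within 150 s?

Ranking by ratio (expected reach/s): streaming pre-roll 5.00, kids-block spot 4.30, game-show break 4.00.
Greedy by ratio would take streaming pre-roll + game-show break + kids-block spot: 139 s used, total 626.
Dropping game-show break frees 41 s; slotting in podcast midroll (47 s) lifts the total to 632 at 145 s.
Runner-up streaming pre-roll + kids-block spot + local-news insert tops out at 630.

632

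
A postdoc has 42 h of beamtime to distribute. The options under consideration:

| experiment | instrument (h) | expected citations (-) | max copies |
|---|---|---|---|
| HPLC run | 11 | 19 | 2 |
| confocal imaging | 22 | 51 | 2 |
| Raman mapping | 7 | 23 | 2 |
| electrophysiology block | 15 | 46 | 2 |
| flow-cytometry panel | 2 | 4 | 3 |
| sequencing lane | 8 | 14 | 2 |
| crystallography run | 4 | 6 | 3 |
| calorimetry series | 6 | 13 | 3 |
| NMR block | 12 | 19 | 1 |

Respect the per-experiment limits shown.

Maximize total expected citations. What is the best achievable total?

123

By expected citations per h: Raman mapping 3.29, electrophysiology block 3.07, confocal imaging 2.32, calorimetry series 2.17 lead.
Filling by ratio: 2×Raman mapping + electrophysiology block + 2×calorimetry series for 118, with 1 h left unused.
Replace Raman mapping and 2×calorimetry series with electrophysiology block + 2×flow-cytometry panel: the trade gains 5 net, giving 123 at 41 h.
Every other selection either busts 42 h or exceeds an availability limit or fails to beat 123.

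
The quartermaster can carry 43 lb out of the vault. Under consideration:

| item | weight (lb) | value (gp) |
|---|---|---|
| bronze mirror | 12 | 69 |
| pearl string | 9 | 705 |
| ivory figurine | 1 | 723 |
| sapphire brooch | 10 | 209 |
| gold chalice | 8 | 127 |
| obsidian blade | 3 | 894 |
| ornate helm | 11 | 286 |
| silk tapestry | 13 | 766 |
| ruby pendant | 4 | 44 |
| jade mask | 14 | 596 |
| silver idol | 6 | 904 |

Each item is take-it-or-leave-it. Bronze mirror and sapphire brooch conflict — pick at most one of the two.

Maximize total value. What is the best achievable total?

4278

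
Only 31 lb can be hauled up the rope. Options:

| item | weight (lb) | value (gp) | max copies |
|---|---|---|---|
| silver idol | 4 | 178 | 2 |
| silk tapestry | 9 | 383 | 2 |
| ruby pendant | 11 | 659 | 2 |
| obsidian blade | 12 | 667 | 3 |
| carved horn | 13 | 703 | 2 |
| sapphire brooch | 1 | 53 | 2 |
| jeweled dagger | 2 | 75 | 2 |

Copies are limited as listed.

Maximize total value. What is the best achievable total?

1727

By value per lb: ruby pendant 59.91, obsidian blade 55.58, carved horn 54.08, sapphire brooch 53.00 lead.
The ratio heuristic lands on silver idol + 2×ruby pendant + 2×sapphire brooch + jeweled dagger (1677) but leaves 1 lb idle.
Replace sapphire brooch and jeweled dagger with silver idol: the trade gains 50 net, giving 1727 at 31 lb.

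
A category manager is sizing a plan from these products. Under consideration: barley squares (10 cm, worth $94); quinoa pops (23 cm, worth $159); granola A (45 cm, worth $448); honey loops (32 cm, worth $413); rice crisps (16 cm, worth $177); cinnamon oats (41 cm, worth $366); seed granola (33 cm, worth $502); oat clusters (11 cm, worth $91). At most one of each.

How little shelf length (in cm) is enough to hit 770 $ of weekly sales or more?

Need the lightest bundle worth ≥ 770.
Taking barley squares + rice crisps + seed granola gives 773 (≥ 770) for 59 cm.
Any bundle with less than 59 cm falls short of 770.

59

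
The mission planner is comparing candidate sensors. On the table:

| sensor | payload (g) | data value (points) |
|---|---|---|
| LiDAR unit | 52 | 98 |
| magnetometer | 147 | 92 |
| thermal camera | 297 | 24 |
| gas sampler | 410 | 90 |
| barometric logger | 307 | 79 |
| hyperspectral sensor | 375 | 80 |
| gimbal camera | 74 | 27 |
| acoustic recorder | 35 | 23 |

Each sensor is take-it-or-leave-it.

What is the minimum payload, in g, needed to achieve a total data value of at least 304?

Need the lightest bundle worth ≥ 304.
LiDAR unit + magnetometer + barometric logger + gimbal camera + acoustic recorder: 319 data value at 615 g.
Below 615 g the best achievable stays under 304.

615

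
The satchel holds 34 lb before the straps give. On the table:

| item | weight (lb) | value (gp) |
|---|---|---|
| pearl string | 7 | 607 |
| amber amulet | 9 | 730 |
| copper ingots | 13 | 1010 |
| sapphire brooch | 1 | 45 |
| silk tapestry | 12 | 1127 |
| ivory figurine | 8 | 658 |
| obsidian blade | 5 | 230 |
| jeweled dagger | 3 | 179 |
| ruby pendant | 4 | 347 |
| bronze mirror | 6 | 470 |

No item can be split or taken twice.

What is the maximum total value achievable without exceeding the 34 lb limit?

2934

By value per lb: silk tapestry 93.92, ruby pendant 86.75, pearl string 86.71 lead.
A density-first pass picks pearl string + silk tapestry + ivory figurine + jeweled dagger + ruby pendant — 2918 at 34 lb.
But pearl string + amber amulet + silk tapestry + bronze mirror fits in 34 lb and reaches 2934.
Runner-up pearl string + silk tapestry + ivory figurine + jeweled dagger + ruby pendant tops out at 2918.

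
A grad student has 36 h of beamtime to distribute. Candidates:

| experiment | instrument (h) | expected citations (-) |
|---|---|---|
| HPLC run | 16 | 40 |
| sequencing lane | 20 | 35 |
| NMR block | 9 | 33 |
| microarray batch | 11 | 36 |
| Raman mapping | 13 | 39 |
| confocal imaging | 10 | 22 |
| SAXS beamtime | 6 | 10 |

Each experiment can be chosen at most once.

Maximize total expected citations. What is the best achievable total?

109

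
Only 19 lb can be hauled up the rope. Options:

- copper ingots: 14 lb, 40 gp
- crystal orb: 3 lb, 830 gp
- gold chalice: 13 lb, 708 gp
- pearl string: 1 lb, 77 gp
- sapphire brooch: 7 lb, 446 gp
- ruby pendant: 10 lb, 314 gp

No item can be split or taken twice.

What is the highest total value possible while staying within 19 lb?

Density check — crystal orb 276.67, pearl string 77.00, sapphire brooch 63.71 are the best per lb.
Taking the top-ratio items first gives crystal orb + pearl string + sapphire brooch for 1353 (11 lb).
Replace sapphire brooch with gold chalice: the trade gains 262 net, giving 1615 at 17 lb.
Every other selection either busts 19 lb or fails to beat 1615.

1615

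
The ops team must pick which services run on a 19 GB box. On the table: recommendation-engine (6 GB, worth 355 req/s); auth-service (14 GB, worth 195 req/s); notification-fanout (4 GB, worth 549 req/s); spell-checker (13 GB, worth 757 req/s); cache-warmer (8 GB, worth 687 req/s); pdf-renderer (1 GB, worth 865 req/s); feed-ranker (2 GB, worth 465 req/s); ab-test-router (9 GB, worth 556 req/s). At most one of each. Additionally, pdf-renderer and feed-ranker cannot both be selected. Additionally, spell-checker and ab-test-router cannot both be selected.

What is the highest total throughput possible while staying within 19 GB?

2456

Recommendation-engine + notification-fanout + cache-warmer + pdf-renderer uses 19 of the 19 GB and totals 2456.
Next best is notification-fanout + spell-checker + pdf-renderer at 2171 (18 GB) — short by 285.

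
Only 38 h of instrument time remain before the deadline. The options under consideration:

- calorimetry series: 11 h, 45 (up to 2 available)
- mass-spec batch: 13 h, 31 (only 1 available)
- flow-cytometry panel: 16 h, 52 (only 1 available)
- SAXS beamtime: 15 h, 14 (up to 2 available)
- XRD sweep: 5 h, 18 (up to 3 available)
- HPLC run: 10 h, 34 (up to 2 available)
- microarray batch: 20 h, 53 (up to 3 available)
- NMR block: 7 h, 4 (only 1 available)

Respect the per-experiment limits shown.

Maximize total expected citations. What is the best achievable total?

144

2×calorimetry series + 3×XRD sweep uses 37 of the 38 h and totals 144.
That's the maximum — no swap from here does better than 144.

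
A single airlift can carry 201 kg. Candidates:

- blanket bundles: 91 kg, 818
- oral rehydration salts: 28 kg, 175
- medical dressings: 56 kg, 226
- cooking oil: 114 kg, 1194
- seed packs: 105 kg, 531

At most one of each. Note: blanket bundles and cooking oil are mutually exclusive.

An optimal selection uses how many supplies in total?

Optimal total is 1595.
oral rehydration salts + medical dressings + cooking oil hits 1595 at 198 kg.
All optima have 3 supplies.

3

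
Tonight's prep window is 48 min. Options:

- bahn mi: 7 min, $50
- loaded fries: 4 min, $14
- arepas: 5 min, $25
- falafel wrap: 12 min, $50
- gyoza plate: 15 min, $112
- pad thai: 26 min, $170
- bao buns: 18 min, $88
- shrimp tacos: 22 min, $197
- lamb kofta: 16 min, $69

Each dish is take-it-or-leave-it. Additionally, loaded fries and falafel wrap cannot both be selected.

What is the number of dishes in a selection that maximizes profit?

The maximum profit within 48 min is 373.
For example bahn mi + loaded fries + gyoza plate + shrimp tacos achieves it, using 48 min.
All optima have 4 dishes.

4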